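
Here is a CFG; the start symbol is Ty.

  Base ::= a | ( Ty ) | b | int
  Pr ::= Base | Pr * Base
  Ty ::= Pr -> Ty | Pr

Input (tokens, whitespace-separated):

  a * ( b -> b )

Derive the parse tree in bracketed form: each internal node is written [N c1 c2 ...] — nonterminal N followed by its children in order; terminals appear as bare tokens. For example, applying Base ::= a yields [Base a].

Ty
Pr
Pr * Base
Base * Base
a * Base
a * ( Ty )
a * ( Pr -> Ty )
a * ( Base -> Ty )
a * ( b -> Ty )
a * ( b -> Pr )
a * ( b -> Base )
a * ( b -> b )

[Ty [Pr [Pr [Base a]] * [Base ( [Ty [Pr [Base b]] -> [Ty [Pr [Base b]]]] )]]]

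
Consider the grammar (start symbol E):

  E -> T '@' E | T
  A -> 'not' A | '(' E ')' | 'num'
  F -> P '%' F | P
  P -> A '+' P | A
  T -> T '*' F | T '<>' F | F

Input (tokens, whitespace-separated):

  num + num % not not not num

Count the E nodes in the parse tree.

[E [T [F [P [A num] + [P [A num]]] % [F [P [A not [A not [A not [A num]]]]]]]]]

1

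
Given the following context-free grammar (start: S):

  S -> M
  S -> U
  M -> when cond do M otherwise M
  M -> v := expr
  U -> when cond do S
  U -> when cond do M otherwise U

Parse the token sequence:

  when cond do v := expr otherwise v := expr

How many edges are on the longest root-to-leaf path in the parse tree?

[S [M when cond do [M v := expr] otherwise [M v := expr]]]

3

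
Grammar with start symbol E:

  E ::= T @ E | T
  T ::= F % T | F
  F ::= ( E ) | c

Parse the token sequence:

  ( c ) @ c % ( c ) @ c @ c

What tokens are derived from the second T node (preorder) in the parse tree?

c

[E [T [F ( [E [T [F c]]] )]] @ [E [T [F c] % [T [F ( [E [T [F c]]] )]]] @ [E [T [F c]] @ [E [T [F c]]]]]]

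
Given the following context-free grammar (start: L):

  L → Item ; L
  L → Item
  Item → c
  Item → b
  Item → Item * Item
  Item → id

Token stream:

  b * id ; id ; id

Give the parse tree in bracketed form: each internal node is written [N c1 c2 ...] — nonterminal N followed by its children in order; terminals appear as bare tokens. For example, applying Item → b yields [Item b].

[L [Item [Item b] * [Item id]] ; [L [Item id] ; [L [Item id]]]]

L
Item ; L
Item * Item ; L
b * Item ; L
b * id ; L
b * id ; Item ; L
b * id ; id ; L
b * id ; id ; Item
b * id ; id ; id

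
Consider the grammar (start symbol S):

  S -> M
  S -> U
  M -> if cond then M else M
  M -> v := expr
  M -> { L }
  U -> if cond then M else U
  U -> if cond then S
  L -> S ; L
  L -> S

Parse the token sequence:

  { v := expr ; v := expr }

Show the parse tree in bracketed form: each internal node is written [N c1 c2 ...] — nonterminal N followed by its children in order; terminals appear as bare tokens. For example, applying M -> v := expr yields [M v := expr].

[S [M { [L [S [M v := expr]] ; [L [S [M v := expr]]]] }]]

S
M
{ L }
{ S ; L }
{ M ; L }
{ v := expr ; L }
{ v := expr ; S }
{ v := expr ; M }
{ v := expr ; v := expr }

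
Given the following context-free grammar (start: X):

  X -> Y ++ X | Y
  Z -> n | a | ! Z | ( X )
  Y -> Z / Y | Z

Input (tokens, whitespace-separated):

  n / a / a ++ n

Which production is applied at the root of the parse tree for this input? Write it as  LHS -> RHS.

X -> Y ++ X

[X [Y [Z n] / [Y [Z a] / [Y [Z a]]]] ++ [X [Y [Z n]]]]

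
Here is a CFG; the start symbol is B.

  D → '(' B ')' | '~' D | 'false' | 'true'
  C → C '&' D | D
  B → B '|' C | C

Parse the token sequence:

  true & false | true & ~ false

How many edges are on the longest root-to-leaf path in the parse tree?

5

[B [B [C [C [D true]] & [D false]]] | [C [C [D true]] & [D ~ [D false]]]]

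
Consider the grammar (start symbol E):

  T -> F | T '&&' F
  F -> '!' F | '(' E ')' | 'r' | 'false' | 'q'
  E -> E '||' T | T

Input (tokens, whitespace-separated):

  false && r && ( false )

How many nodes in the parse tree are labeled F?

4

[E [T [T [T [F false]] && [F r]] && [F ( [E [T [F false]]] )]]]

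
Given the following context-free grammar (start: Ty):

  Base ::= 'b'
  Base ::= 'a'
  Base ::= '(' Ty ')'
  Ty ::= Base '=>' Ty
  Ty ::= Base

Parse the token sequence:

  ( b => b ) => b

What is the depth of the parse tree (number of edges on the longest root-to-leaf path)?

5

[Ty [Base ( [Ty [Base b] => [Ty [Base b]]] )] => [Ty [Base b]]]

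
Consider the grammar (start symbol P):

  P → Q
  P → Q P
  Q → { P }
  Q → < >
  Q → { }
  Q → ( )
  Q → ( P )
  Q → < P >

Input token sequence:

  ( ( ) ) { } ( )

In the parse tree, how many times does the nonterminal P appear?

[P [Q ( [P [Q ( )]] )] [P [Q { }] [P [Q ( )]]]]

4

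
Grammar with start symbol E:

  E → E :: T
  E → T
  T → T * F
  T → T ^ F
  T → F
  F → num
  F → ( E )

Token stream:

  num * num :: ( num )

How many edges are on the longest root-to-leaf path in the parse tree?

[E [E [T [T [F num]] * [F num]]] :: [T [F ( [E [T [F num]]] )]]]

6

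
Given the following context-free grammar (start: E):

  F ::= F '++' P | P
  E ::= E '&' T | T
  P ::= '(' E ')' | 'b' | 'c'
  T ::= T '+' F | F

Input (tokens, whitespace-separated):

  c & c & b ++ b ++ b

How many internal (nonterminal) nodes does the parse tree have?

[E [E [E [T [F [P c]]]] & [T [F [P c]]]] & [T [F [F [F [P b]] ++ [P b]] ++ [P b]]]]

16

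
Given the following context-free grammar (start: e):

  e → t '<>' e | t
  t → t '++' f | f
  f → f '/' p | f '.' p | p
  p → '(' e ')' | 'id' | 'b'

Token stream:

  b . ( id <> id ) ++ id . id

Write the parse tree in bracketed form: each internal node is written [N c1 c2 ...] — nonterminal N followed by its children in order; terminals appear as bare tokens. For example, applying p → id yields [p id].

e
t
t ++ f
f ++ f
f . p ++ f
p . p ++ f
b . p ++ f
b . ( e ) ++ f
b . ( t <> e ) ++ f
b . ( f <> e ) ++ f
b . ( p <> e ) ++ f
b . ( id <> e ) ++ f
b . ( id <> t ) ++ f
b . ( id <> f ) ++ f
b . ( id <> p ) ++ f
b . ( id <> id ) ++ f
b . ( id <> id ) ++ f . p
b . ( id <> id ) ++ p . p
b . ( id <> id ) ++ id . p
b . ( id <> id ) ++ id . id

[e [t [t [f [f [p b]] . [p ( [e [t [f [p id]]] <> [e [t [f [p id]]]]] )]]] ++ [f [f [p id]] . [p id]]]]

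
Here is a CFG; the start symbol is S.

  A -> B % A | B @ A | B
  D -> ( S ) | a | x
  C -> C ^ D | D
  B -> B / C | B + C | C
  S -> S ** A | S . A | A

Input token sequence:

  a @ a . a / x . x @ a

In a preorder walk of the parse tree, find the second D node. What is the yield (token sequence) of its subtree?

[S [S [S [A [B [C [D a]]] @ [A [B [C [D a]]]]]] . [A [B [B [C [D a]]] / [C [D x]]]]] . [A [B [C [D x]]] @ [A [B [C [D a]]]]]]

a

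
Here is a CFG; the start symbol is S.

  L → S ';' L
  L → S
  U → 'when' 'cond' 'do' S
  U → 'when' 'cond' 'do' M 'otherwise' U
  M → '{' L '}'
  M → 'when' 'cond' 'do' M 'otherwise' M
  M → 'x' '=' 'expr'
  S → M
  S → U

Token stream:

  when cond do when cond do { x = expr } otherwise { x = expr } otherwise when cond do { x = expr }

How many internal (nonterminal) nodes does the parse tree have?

17

[S [U when cond do [M when cond do [M { [L [S [M x = expr]]] }] otherwise [M { [L [S [M x = expr]]] }]] otherwise [U when cond do [S [M { [L [S [M x = expr]]] }]]]]]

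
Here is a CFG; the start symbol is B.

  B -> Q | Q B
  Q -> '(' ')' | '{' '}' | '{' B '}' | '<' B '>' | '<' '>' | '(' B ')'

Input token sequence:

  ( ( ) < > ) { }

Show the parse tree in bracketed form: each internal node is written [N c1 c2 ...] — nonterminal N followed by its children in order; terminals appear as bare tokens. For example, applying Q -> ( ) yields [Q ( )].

[B [Q ( [B [Q ( )] [B [Q < >]]] )] [B [Q { }]]]

B
Q B
( B ) B
( Q B ) B
( ( ) B ) B
( ( ) Q ) B
( ( ) < > ) B
( ( ) < > ) Q
( ( ) < > ) { }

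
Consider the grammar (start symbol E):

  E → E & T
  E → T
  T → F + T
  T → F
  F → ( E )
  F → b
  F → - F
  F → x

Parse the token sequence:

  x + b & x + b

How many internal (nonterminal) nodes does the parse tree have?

[E [E [T [F x] + [T [F b]]]] & [T [F x] + [T [F b]]]]

10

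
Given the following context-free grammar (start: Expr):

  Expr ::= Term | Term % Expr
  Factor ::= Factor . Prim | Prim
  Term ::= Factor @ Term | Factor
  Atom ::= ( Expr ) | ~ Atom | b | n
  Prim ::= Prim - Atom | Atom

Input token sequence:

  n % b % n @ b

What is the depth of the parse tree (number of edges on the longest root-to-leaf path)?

8

[Expr [Term [Factor [Prim [Atom n]]]] % [Expr [Term [Factor [Prim [Atom b]]]] % [Expr [Term [Factor [Prim [Atom n]]] @ [Term [Factor [Prim [Atom b]]]]]]]]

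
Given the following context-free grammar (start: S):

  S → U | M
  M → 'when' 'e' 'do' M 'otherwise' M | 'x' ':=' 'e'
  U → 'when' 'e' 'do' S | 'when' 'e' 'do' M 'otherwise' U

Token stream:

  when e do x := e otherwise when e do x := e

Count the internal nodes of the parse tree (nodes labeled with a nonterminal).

6

[S [U when e do [M x := e] otherwise [U when e do [S [M x := e]]]]]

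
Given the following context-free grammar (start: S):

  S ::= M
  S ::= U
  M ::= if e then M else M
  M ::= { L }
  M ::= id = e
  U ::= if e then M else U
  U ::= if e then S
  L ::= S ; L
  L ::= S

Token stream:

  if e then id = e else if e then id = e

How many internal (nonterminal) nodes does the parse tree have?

[S [U if e then [M id = e] else [U if e then [S [M id = e]]]]]

6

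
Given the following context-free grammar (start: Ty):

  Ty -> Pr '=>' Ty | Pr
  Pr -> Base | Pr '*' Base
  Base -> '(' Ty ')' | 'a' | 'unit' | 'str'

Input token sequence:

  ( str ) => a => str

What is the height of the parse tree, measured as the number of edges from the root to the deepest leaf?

[Ty [Pr [Base ( [Ty [Pr [Base str]]] )]] => [Ty [Pr [Base a]] => [Ty [Pr [Base str]]]]]

6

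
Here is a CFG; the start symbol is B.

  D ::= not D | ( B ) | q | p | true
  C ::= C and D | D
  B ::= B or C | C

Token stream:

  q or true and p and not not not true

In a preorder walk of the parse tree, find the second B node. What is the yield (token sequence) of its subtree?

q

[B [B [C [D q]]] or [C [C [C [D true]] and [D p]] and [D not [D not [D not [D true]]]]]]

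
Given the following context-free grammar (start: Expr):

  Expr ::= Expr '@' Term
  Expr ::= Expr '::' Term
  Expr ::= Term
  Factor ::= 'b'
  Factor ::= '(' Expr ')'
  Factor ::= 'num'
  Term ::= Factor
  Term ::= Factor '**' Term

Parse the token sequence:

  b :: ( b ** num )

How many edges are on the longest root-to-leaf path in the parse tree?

[Expr [Expr [Term [Factor b]]] :: [Term [Factor ( [Expr [Term [Factor b] ** [Term [Factor num]]]] )]]]

7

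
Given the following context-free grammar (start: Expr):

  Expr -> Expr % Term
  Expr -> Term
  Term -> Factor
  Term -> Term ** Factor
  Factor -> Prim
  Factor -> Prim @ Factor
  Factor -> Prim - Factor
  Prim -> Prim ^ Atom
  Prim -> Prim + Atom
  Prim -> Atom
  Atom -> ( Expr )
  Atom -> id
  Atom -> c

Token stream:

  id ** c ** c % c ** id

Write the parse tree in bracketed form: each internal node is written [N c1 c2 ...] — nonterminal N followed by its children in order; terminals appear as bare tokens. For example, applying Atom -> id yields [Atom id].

Expr
Expr % Term
Term % Term
Term ** Factor % Term
Term ** Factor ** Factor % Term
Factor ** Factor ** Factor % Term
Prim ** Factor ** Factor % Term
Atom ** Factor ** Factor % Term
id ** Factor ** Factor % Term
id ** Prim ** Factor % Term
id ** Atom ** Factor % Term
id ** c ** Factor % Term
id ** c ** Prim % Term
id ** c ** Atom % Term
id ** c ** c % Term
id ** c ** c % Term ** Factor
id ** c ** c % Factor ** Factor
id ** c ** c % Prim ** Factor
id ** c ** c % Atom ** Factor
id ** c ** c % c ** Factor
id ** c ** c % c ** Prim
id ** c ** c % c ** Atom
id ** c ** c % c ** id

[Expr [Expr [Term [Term [Term [Factor [Prim [Atom id]]]] ** [Factor [Prim [Atom c]]]] ** [Factor [Prim [Atom c]]]]] % [Term [Term [Factor [Prim [Atom c]]]] ** [Factor [Prim [Atom id]]]]]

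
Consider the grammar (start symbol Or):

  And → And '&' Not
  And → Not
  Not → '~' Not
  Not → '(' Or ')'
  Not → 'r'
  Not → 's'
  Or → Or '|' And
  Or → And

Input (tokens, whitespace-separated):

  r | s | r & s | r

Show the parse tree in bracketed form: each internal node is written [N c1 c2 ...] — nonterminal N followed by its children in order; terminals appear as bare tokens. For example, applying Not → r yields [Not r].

Or
Or | And
Or | And | And
Or | And | And | And
And | And | And | And
Not | And | And | And
r | And | And | And
r | Not | And | And
r | s | And | And
r | s | And & Not | And
r | s | Not & Not | And
r | s | r & Not | And
r | s | r & s | And
r | s | r & s | Not
r | s | r & s | r

[Or [Or [Or [Or [And [Not r]]] | [And [Not s]]] | [And [And [Not r]] & [Not s]]] | [And [Not r]]]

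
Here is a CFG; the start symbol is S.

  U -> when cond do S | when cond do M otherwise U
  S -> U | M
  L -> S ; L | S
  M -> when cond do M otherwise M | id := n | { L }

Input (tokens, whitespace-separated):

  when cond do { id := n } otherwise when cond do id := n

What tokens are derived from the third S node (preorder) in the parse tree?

[S [U when cond do [M { [L [S [M id := n]]] }] otherwise [U when cond do [S [M id := n]]]]]

id := n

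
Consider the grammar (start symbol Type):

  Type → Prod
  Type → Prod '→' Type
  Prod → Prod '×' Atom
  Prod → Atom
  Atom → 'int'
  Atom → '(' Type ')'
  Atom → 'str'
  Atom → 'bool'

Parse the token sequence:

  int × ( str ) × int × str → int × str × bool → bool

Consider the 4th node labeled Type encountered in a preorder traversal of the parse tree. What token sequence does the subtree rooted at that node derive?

[Type [Prod [Prod [Prod [Prod [Atom int]] × [Atom ( [Type [Prod [Atom str]]] )]] × [Atom int]] × [Atom str]] → [Type [Prod [Prod [Prod [Atom int]] × [Atom str]] × [Atom bool]] → [Type [Prod [Atom bool]]]]]

bool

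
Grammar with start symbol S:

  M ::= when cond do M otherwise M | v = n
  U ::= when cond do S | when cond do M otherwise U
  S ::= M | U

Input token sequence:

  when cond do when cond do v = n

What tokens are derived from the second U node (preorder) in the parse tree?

when cond do v = n

[S [U when cond do [S [U when cond do [S [M v = n]]]]]]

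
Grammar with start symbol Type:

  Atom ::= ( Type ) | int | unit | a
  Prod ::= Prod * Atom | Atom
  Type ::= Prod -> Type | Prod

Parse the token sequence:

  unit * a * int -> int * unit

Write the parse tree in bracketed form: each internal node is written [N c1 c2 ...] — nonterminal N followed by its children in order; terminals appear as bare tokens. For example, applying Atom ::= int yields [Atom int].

[Type [Prod [Prod [Prod [Atom unit]] * [Atom a]] * [Atom int]] -> [Type [Prod [Prod [Atom int]] * [Atom unit]]]]

Type
Prod -> Type
Prod * Atom -> Type
Prod * Atom * Atom -> Type
Atom * Atom * Atom -> Type
unit * Atom * Atom -> Type
unit * a * Atom -> Type
unit * a * int -> Type
unit * a * int -> Prod
unit * a * int -> Prod * Atom
unit * a * int -> Atom * Atom
unit * a * int -> int * Atom
unit * a * int -> int * unit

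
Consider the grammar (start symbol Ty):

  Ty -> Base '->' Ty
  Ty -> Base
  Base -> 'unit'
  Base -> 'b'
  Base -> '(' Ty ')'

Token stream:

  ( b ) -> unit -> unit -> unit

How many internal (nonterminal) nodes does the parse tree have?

10

[Ty [Base ( [Ty [Base b]] )] -> [Ty [Base unit] -> [Ty [Base unit] -> [Ty [Base unit]]]]]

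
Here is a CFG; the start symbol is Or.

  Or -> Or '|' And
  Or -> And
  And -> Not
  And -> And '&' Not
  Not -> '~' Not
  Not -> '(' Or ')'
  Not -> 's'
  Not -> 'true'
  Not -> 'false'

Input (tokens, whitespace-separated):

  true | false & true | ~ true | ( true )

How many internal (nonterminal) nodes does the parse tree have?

[Or [Or [Or [Or [And [Not true]]] | [And [And [Not false]] & [Not true]]] | [And [Not ~ [Not true]]]] | [And [Not ( [Or [And [Not true]]] )]]]

18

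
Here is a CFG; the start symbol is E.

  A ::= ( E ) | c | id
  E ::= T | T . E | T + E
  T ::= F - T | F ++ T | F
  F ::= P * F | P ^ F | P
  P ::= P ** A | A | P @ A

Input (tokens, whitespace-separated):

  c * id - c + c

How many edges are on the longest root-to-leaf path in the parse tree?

[E [T [F [P [A c]] * [F [P [A id]]]] - [T [F [P [A c]]]]] + [E [T [F [P [A c]]]]]]

6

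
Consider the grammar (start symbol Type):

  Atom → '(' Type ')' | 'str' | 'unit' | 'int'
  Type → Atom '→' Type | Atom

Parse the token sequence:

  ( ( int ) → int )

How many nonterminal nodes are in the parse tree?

[Type [Atom ( [Type [Atom ( [Type [Atom int]] )] → [Type [Atom int]]] )]]

8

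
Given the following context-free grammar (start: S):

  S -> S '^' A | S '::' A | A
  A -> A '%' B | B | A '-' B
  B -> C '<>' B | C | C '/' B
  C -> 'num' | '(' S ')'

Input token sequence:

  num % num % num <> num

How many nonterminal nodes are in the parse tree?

[S [A [A [A [B [C num]]] % [B [C num]]] % [B [C num] <> [B [C num]]]]]

12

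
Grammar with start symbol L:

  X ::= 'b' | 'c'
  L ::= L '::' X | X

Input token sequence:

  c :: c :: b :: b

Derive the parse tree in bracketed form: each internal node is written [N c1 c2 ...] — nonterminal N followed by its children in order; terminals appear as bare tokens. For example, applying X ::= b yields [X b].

L
L :: X
L :: X :: X
L :: X :: X :: X
X :: X :: X :: X
c :: X :: X :: X
c :: c :: X :: X
c :: c :: b :: X
c :: c :: b :: b

[L [L [L [L [X c]] :: [X c]] :: [X b]] :: [X b]]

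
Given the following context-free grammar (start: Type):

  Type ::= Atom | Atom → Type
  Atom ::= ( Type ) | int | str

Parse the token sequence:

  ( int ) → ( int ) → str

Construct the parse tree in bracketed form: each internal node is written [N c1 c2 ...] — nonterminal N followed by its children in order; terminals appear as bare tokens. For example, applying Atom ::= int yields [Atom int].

Type
Atom → Type
( Type ) → Type
( Atom ) → Type
( int ) → Type
( int ) → Atom → Type
( int ) → ( Type ) → Type
( int ) → ( Atom ) → Type
( int ) → ( int ) → Type
( int ) → ( int ) → Atom
( int ) → ( int ) → str

[Type [Atom ( [Type [Atom int]] )] → [Type [Atom ( [Type [Atom int]] )] → [Type [Atom str]]]]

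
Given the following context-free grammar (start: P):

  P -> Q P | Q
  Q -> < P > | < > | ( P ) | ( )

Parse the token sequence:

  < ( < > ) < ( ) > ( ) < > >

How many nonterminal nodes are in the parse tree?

[P [Q < [P [Q ( [P [Q < >]] )] [P [Q < [P [Q ( )]] >] [P [Q ( )] [P [Q < >]]]]] >]]

14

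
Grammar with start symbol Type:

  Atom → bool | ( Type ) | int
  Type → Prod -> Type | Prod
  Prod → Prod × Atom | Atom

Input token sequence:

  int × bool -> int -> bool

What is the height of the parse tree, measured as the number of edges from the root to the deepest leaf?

5

[Type [Prod [Prod [Atom int]] × [Atom bool]] -> [Type [Prod [Atom int]] -> [Type [Prod [Atom bool]]]]]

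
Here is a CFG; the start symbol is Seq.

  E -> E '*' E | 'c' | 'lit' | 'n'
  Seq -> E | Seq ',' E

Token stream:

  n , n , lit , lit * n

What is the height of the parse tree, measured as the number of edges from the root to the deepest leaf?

5

[Seq [Seq [Seq [Seq [E n]] , [E n]] , [E lit]] , [E [E lit] * [E n]]]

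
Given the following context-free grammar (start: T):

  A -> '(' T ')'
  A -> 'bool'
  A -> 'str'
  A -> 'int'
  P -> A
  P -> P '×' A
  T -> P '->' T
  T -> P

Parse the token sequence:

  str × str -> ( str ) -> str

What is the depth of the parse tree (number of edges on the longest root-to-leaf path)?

[T [P [P [A str]] × [A str]] -> [T [P [A ( [T [P [A str]]] )]] -> [T [P [A str]]]]]

7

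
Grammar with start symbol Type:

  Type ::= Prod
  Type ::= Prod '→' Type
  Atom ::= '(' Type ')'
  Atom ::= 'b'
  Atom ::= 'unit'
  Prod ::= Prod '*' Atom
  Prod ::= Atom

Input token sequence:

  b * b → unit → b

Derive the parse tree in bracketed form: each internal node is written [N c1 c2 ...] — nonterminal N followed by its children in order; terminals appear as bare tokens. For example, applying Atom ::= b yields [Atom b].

Type
Prod → Type
Prod * Atom → Type
Atom * Atom → Type
b * Atom → Type
b * b → Type
b * b → Prod → Type
b * b → Atom → Type
b * b → unit → Type
b * b → unit → Prod
b * b → unit → Atom
b * b → unit → b

[Type [Prod [Prod [Atom b]] * [Atom b]] → [Type [Prod [Atom unit]] → [Type [Prod [Atom b]]]]]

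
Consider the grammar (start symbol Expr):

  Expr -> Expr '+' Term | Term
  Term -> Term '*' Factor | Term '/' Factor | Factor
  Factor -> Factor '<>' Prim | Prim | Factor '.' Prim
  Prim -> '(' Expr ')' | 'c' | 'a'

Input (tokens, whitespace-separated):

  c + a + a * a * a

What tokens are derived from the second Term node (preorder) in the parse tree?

a

[Expr [Expr [Expr [Term [Factor [Prim c]]]] + [Term [Factor [Prim a]]]] + [Term [Term [Term [Factor [Prim a]]] * [Factor [Prim a]]] * [Factor [Prim a]]]]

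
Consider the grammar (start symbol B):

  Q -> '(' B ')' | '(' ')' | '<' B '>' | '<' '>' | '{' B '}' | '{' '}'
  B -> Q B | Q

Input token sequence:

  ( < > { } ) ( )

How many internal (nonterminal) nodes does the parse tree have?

[B [Q ( [B [Q < >] [B [Q { }]]] )] [B [Q ( )]]]

8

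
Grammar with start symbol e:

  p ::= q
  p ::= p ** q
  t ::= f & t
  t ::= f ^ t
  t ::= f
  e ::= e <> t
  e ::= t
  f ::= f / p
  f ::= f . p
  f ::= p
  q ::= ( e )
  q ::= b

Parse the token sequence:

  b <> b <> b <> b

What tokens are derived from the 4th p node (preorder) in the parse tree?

b

[e [e [e [e [t [f [p [q b]]]]] <> [t [f [p [q b]]]]] <> [t [f [p [q b]]]]] <> [t [f [p [q b]]]]]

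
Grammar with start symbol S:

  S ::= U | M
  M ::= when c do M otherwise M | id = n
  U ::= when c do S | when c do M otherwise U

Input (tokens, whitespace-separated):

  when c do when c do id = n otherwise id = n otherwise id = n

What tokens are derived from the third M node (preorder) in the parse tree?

id = n

[S [M when c do [M when c do [M id = n] otherwise [M id = n]] otherwise [M id = n]]]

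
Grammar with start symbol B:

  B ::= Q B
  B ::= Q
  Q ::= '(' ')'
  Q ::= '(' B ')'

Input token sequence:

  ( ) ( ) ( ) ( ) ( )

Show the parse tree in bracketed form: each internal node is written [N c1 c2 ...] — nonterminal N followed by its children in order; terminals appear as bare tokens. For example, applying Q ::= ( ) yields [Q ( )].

B
Q B
( ) B
( ) Q B
( ) ( ) B
( ) ( ) Q B
( ) ( ) ( ) B
( ) ( ) ( ) Q B
( ) ( ) ( ) ( ) B
( ) ( ) ( ) ( ) Q
( ) ( ) ( ) ( ) ( )

[B [Q ( )] [B [Q ( )] [B [Q ( )] [B [Q ( )] [B [Q ( )]]]]]]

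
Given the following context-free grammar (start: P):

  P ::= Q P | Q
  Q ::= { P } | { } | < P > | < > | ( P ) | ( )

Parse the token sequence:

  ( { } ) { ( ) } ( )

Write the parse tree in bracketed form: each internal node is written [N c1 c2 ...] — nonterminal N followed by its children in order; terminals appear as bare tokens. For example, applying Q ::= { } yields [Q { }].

P
Q P
( P ) P
( Q ) P
( { } ) P
( { } ) Q P
( { } ) { P } P
( { } ) { Q } P
( { } ) { ( ) } P
( { } ) { ( ) } Q
( { } ) { ( ) } ( )

[P [Q ( [P [Q { }]] )] [P [Q { [P [Q ( )]] }] [P [Q ( )]]]]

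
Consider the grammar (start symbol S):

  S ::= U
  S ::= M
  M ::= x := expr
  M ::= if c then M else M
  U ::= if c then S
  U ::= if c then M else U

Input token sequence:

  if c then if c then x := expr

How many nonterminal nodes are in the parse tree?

6

[S [U if c then [S [U if c then [S [M x := expr]]]]]]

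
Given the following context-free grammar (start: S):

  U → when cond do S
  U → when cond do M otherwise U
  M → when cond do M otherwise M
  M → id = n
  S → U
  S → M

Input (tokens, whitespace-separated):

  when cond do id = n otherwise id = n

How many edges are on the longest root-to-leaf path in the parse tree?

[S [M when cond do [M id = n] otherwise [M id = n]]]

3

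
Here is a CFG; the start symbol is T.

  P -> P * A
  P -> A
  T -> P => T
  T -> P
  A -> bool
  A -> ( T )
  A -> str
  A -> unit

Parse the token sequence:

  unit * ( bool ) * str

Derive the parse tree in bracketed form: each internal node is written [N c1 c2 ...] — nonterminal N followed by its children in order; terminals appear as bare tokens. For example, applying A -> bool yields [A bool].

T
P
P * A
P * A * A
A * A * A
unit * A * A
unit * ( T ) * A
unit * ( P ) * A
unit * ( A ) * A
unit * ( bool ) * A
unit * ( bool ) * str

[T [P [P [P [A unit]] * [A ( [T [P [A bool]]] )]] * [A str]]]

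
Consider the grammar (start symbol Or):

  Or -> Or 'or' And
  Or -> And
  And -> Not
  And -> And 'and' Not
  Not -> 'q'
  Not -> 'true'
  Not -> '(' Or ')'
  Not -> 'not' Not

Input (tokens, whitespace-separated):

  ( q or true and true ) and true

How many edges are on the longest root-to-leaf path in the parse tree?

8

[Or [And [And [Not ( [Or [Or [And [Not q]]] or [And [And [Not true]] and [Not true]]] )]] and [Not true]]]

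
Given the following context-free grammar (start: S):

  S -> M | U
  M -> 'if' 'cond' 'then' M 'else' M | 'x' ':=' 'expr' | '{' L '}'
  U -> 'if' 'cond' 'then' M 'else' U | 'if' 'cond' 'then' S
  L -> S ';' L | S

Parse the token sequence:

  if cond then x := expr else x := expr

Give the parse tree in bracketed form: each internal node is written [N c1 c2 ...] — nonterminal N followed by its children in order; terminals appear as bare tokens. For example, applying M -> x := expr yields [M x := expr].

[S [M if cond then [M x := expr] else [M x := expr]]]

S
M
if cond then M else M
if cond then x := expr else M
if cond then x := expr else x := expr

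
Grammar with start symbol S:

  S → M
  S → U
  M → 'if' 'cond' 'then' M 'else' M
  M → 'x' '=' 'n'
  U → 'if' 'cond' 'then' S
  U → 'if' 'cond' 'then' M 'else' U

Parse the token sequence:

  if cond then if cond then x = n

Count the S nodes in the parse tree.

3

[S [U if cond then [S [U if cond then [S [M x = n]]]]]]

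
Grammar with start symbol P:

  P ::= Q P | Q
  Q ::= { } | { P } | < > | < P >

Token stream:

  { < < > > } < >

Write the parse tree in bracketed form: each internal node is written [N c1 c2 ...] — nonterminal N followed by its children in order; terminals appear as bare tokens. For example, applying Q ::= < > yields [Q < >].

[P [Q { [P [Q < [P [Q < >]] >]] }] [P [Q < >]]]

P
Q P
{ P } P
{ Q } P
{ < P > } P
{ < Q > } P
{ < < > > } P
{ < < > > } Q
{ < < > > } < >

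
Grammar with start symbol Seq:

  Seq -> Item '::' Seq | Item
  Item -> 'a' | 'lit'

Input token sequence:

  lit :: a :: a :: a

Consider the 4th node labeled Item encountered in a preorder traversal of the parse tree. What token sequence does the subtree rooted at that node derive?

[Seq [Item lit] :: [Seq [Item a] :: [Seq [Item a] :: [Seq [Item a]]]]]

a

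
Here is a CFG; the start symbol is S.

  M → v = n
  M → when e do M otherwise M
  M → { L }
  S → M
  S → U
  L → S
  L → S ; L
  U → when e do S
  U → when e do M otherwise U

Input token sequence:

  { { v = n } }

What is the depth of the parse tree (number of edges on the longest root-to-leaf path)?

8

[S [M { [L [S [M { [L [S [M v = n]]] }]]] }]]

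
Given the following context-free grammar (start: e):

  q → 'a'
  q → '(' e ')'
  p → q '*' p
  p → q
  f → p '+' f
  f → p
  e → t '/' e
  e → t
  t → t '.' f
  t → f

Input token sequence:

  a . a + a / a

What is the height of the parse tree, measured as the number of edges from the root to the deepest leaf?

[e [t [t [f [p [q a]]]] . [f [p [q a]] + [f [p [q a]]]]] / [e [t [f [p [q a]]]]]]

6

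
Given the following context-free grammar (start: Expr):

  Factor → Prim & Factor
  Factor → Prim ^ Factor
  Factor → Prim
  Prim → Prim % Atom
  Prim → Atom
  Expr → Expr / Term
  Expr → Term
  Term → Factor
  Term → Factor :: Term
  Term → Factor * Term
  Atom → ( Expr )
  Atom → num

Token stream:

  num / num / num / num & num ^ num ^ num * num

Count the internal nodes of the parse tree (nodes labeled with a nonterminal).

[Expr [Expr [Expr [Expr [Term [Factor [Prim [Atom num]]]]] / [Term [Factor [Prim [Atom num]]]]] / [Term [Factor [Prim [Atom num]]]]] / [Term [Factor [Prim [Atom num]] & [Factor [Prim [Atom num]] ^ [Factor [Prim [Atom num]] ^ [Factor [Prim [Atom num]]]]]] * [Term [Factor [Prim [Atom num]]]]]]

33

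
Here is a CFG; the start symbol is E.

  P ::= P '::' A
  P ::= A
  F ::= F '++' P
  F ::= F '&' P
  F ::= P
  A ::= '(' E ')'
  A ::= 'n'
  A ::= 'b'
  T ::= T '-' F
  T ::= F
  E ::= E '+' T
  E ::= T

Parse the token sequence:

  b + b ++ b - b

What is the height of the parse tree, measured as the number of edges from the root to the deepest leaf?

7

[E [E [T [F [P [A b]]]]] + [T [T [F [F [P [A b]]] ++ [P [A b]]]] - [F [P [A b]]]]]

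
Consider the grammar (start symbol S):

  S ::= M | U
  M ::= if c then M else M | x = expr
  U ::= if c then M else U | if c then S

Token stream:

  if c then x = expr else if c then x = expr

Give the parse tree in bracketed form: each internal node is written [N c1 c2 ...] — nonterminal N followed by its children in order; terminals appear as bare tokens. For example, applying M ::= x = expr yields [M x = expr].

S
U
if c then M else U
if c then x = expr else U
if c then x = expr else if c then S
if c then x = expr else if c then M
if c then x = expr else if c then x = expr

[S [U if c then [M x = expr] else [U if c then [S [M x = expr]]]]]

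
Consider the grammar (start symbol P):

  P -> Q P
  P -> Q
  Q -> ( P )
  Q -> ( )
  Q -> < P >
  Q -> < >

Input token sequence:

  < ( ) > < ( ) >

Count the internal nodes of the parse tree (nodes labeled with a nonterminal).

8

[P [Q < [P [Q ( )]] >] [P [Q < [P [Q ( )]] >]]]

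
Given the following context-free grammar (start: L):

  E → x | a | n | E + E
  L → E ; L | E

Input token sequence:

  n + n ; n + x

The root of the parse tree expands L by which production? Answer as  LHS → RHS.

[L [E [E n] + [E n]] ; [L [E [E n] + [E x]]]]

L → E ; L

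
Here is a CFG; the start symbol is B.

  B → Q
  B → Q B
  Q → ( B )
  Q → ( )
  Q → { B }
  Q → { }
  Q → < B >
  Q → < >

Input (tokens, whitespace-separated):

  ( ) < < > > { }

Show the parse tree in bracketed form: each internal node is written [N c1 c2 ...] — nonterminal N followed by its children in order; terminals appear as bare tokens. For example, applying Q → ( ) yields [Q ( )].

B
Q B
( ) B
( ) Q B
( ) < B > B
( ) < Q > B
( ) < < > > B
( ) < < > > Q
( ) < < > > { }

[B [Q ( )] [B [Q < [B [Q < >]] >] [B [Q { }]]]]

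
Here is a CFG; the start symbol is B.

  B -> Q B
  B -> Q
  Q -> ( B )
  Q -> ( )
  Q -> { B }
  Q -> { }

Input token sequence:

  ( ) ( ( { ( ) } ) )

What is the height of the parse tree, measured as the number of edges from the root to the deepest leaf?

[B [Q ( )] [B [Q ( [B [Q ( [B [Q { [B [Q ( )]] }]] )]] )]]]

9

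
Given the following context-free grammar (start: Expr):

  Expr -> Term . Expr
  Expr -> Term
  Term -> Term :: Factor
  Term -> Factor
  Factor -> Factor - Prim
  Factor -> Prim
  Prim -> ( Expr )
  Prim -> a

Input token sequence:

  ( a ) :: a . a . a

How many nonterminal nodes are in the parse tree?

[Expr [Term [Term [Factor [Prim ( [Expr [Term [Factor [Prim a]]]] )]]] :: [Factor [Prim a]]] . [Expr [Term [Factor [Prim a]]] . [Expr [Term [Factor [Prim a]]]]]]

19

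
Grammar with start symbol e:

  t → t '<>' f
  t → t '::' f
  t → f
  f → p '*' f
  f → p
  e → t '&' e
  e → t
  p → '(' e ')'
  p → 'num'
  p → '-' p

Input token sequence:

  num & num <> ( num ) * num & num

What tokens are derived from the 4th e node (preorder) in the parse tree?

num

[e [t [f [p num]]] & [e [t [t [f [p num]]] <> [f [p ( [e [t [f [p num]]]] )] * [f [p num]]]] & [e [t [f [p num]]]]]]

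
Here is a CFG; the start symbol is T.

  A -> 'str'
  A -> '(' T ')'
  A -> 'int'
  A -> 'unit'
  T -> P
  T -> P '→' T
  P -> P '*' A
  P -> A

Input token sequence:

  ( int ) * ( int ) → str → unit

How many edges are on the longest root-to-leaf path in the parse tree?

7

[T [P [P [A ( [T [P [A int]]] )]] * [A ( [T [P [A int]]] )]] → [T [P [A str]] → [T [P [A unit]]]]]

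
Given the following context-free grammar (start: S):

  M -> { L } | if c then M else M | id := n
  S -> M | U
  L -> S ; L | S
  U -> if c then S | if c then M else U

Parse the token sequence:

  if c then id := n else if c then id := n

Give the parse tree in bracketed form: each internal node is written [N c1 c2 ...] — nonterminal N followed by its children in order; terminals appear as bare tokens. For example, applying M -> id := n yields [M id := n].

[S [U if c then [M id := n] else [U if c then [S [M id := n]]]]]

S
U
if c then M else U
if c then id := n else U
if c then id := n else if c then S
if c then id := n else if c then M
if c then id := n else if c then id := n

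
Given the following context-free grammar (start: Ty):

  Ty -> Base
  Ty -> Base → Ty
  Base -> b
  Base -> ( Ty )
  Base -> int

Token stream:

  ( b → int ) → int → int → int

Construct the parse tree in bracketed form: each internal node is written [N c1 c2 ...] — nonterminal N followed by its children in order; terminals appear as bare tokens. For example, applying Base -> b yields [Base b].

Ty
Base → Ty
( Ty ) → Ty
( Base → Ty ) → Ty
( b → Ty ) → Ty
( b → Base ) → Ty
( b → int ) → Ty
( b → int ) → Base → Ty
( b → int ) → int → Ty
( b → int ) → int → Base → Ty
( b → int ) → int → int → Ty
( b → int ) → int → int → Base
( b → int ) → int → int → int

[Ty [Base ( [Ty [Base b] → [Ty [Base int]]] )] → [Ty [Base int] → [Ty [Base int] → [Ty [Base int]]]]]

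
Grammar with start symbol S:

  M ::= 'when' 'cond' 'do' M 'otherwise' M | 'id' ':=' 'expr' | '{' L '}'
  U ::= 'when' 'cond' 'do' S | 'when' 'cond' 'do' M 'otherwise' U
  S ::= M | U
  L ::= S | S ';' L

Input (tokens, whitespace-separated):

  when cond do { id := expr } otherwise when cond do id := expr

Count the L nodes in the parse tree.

1

[S [U when cond do [M { [L [S [M id := expr]]] }] otherwise [U when cond do [S [M id := expr]]]]]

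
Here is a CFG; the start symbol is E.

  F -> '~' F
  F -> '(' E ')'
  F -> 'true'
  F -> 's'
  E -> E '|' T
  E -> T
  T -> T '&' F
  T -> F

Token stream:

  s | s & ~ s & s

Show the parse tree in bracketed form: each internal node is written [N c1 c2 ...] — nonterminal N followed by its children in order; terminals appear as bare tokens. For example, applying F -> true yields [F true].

E
E | T
T | T
F | T
s | T
s | T & F
s | T & F & F
s | F & F & F
s | s & F & F
s | s & ~ F & F
s | s & ~ s & F
s | s & ~ s & s

[E [E [T [F s]]] | [T [T [T [F s]] & [F ~ [F s]]] & [F s]]]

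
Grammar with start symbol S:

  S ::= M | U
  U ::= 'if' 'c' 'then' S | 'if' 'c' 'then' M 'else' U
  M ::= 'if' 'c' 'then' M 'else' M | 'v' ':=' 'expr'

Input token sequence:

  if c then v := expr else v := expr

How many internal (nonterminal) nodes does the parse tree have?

4

[S [M if c then [M v := expr] else [M v := expr]]]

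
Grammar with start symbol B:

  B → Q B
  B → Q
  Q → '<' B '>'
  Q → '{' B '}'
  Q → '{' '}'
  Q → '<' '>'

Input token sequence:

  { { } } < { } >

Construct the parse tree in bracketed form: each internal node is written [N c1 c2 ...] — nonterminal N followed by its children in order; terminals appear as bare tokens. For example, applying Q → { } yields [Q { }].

[B [Q { [B [Q { }]] }] [B [Q < [B [Q { }]] >]]]

B
Q B
{ B } B
{ Q } B
{ { } } B
{ { } } Q
{ { } } < B >
{ { } } < Q >
{ { } } < { } >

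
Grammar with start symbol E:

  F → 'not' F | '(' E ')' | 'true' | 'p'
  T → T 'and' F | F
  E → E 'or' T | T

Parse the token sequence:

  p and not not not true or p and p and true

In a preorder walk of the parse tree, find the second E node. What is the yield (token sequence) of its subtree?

p and not not not true

[E [E [T [T [F p]] and [F not [F not [F not [F true]]]]]] or [T [T [T [F p]] and [F p]] and [F true]]]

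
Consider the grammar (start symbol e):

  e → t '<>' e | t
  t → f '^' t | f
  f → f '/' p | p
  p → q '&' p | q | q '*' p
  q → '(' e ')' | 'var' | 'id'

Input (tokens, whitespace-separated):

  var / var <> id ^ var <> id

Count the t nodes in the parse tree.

4

[e [t [f [f [p [q var]]] / [p [q var]]]] <> [e [t [f [p [q id]]] ^ [t [f [p [q var]]]]] <> [e [t [f [p [q id]]]]]]]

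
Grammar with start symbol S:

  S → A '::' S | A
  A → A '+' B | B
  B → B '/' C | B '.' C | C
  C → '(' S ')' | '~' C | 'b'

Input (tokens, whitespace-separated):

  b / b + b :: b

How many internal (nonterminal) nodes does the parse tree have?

13

[S [A [A [B [B [C b]] / [C b]]] + [B [C b]]] :: [S [A [B [C b]]]]]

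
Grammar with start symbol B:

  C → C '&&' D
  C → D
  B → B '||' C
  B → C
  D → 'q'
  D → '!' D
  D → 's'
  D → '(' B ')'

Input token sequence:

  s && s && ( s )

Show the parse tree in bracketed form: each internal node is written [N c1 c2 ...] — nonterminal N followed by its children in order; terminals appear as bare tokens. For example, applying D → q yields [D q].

B
C
C && D
C && D && D
D && D && D
s && D && D
s && s && D
s && s && ( B )
s && s && ( C )
s && s && ( D )
s && s && ( s )

[B [C [C [C [D s]] && [D s]] && [D ( [B [C [D s]]] )]]]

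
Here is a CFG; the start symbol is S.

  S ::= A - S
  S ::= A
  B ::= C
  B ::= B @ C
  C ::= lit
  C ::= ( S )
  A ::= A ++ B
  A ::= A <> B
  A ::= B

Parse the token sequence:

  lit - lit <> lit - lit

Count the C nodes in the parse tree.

[S [A [B [C lit]]] - [S [A [A [B [C lit]]] <> [B [C lit]]] - [S [A [B [C lit]]]]]]

4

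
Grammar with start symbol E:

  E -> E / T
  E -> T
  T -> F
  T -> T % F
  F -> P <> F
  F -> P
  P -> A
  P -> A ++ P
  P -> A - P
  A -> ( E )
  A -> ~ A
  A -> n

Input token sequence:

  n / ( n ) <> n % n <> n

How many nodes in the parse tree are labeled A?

[E [E [T [F [P [A n]]]]] / [T [T [F [P [A ( [E [T [F [P [A n]]]]] )]] <> [F [P [A n]]]]] % [F [P [A n]] <> [F [P [A n]]]]]]

6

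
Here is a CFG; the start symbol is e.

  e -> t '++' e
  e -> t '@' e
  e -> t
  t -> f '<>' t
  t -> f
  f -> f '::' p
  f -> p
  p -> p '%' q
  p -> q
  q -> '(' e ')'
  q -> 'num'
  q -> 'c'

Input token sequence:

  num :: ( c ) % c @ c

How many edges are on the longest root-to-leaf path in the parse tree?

[e [t [f [f [p [q num]]] :: [p [p [q ( [e [t [f [p [q c]]]]] )]] % [q c]]]] @ [e [t [f [p [q c]]]]]]

11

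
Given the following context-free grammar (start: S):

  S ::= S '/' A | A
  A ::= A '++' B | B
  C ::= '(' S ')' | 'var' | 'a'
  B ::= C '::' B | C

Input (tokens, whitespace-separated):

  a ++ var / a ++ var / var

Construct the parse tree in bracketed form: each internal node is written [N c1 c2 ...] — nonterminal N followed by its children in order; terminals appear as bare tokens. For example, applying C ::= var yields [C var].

S
S / A
S / A / A
A / A / A
A ++ B / A / A
B ++ B / A / A
C ++ B / A / A
a ++ B / A / A
a ++ C / A / A
a ++ var / A / A
a ++ var / A ++ B / A
a ++ var / B ++ B / A
a ++ var / C ++ B / A
a ++ var / a ++ B / A
a ++ var / a ++ C / A
a ++ var / a ++ var / A
a ++ var / a ++ var / B
a ++ var / a ++ var / C
a ++ var / a ++ var / var

[S [S [S [A [A [B [C a]]] ++ [B [C var]]]] / [A [A [B [C a]]] ++ [B [C var]]]] / [A [B [C var]]]]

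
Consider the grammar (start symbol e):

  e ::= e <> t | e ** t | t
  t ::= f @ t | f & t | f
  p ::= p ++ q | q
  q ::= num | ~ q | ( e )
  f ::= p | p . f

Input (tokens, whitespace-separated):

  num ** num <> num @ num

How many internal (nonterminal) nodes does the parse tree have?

19

[e [e [e [t [f [p [q num]]]]] ** [t [f [p [q num]]]]] <> [t [f [p [q num]]] @ [t [f [p [q num]]]]]]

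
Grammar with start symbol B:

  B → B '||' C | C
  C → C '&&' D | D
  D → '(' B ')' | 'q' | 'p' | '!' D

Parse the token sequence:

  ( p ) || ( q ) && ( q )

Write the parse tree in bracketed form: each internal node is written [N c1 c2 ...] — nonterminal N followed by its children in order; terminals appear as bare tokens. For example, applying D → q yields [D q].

[B [B [C [D ( [B [C [D p]]] )]]] || [C [C [D ( [B [C [D q]]] )]] && [D ( [B [C [D q]]] )]]]

B
B || C
C || C
D || C
( B ) || C
( C ) || C
( D ) || C
( p ) || C
( p ) || C && D
( p ) || D && D
( p ) || ( B ) && D
( p ) || ( C ) && D
( p ) || ( D ) && D
( p ) || ( q ) && D
( p ) || ( q ) && ( B )
( p ) || ( q ) && ( C )
( p ) || ( q ) && ( D )
( p ) || ( q ) && ( q )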